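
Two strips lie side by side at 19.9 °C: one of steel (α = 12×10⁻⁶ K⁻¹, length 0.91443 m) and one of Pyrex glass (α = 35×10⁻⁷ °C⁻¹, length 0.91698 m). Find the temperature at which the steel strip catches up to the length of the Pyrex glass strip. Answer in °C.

T = 348.4 °C

Equal length when α₁L₁ΔT − α₂L₂ΔT = L₂ − L₁ = 2.55×10⁻³ m
α₁L₁ = 1.097316×10⁻⁵, α₂L₂ = 3.20943×10⁻⁶ → Δ(αL) = 7.76373×10⁻⁶ m/K
ΔT = 2.55×10⁻³ / 7.76373×10⁻⁶ = 328.450 K, so T = 19.9 + 328.450 = 348.350 °C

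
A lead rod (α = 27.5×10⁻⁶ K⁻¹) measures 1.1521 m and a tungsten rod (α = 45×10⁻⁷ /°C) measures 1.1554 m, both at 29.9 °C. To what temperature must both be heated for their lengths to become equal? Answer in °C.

L₁(1 + α₁ΔT) = L₂(1 + α₂ΔT) ⇒ ΔT = (L₂ − L₁)/(α₁L₁ − α₂L₂)
L₂ − L₁ = 1.1554 − 1.1521 = 3.30×10⁻³ m
α₁L₁ − α₂L₂ = 27.5×10⁻⁶×1.1521 − 45×10⁻⁷×1.1554 = 2.648345×10⁻⁵ m/K
ΔT = 3.30×10⁻³ / 2.648345×10⁻⁵ = 124.606 K
T = 29.9 + 124.606 = 154.506 °C

T = 154.5 °C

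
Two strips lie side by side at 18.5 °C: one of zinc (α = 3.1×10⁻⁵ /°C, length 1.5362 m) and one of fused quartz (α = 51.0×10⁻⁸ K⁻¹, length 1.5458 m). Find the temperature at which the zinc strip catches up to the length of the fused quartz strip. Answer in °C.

T = 223.5 °C

L₁(1 + α₁ΔT) = L₂(1 + α₂ΔT) ⇒ ΔT = (L₂ − L₁)/(α₁L₁ − α₂L₂)
L₂ − L₁ = 1.5458 − 1.5362 = 9.60×10⁻³ m
α₁L₁ − α₂L₂ = 3.1×10⁻⁵×1.5362 − 51.0×10⁻⁸×1.5458 = 4.6833842×10⁻⁵ m/K
ΔT = 9.60×10⁻³ / 4.6833842×10⁻⁵ = 204.980 K
T = 18.5 + 204.980 = 223.480 °C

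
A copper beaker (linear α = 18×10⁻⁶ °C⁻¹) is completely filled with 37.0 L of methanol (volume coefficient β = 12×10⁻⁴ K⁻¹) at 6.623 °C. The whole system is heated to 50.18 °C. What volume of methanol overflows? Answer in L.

1.85 L

The beaker also expands: β_container ≈ 3α = 5.4×10⁻⁵ /K
Net overflow = V₀(β_liq − 3α_cont)ΔT
β − 3α = 1.20×10⁻³ − 5.4×10⁻⁵ = 1.146×10⁻³ /K; ΔT = 43.557 K
ΔV = 37.0 × 1.146×10⁻³ × 43.557 = 1.85 L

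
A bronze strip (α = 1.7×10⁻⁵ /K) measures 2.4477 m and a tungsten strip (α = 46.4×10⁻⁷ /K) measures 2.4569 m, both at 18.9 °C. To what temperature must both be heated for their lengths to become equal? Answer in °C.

T = 323.4 °C

Equal length when α₁L₁ΔT − α₂L₂ΔT = L₂ − L₁ = 9.20×10⁻³ m
α₁L₁ = 4.16109×10⁻⁵, α₂L₂ = 1.1400016×10⁻⁵ → Δ(αL) = 3.0210884×10⁻⁵ m/K
ΔT = 9.20×10⁻³ / 3.0210884×10⁻⁵ = 304.526 K, so T = 18.9 + 304.526 = 323.426 °C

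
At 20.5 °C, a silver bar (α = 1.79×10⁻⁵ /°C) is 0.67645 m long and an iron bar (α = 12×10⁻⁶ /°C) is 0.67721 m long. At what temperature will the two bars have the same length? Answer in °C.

Equal length when α₁L₁ΔT − α₂L₂ΔT = L₂ − L₁ = 7.60×10⁻⁴ m
α₁L₁ = 1.2108455×10⁻⁵, α₂L₂ = 8.12652×10⁻⁶ → Δ(αL) = 3.981935×10⁻⁶ m/K
ΔT = 7.60×10⁻⁴ / 3.981935×10⁻⁶ = 190.862 K, so T = 20.5 + 190.862 = 211.362 °C

T = 211.4 °C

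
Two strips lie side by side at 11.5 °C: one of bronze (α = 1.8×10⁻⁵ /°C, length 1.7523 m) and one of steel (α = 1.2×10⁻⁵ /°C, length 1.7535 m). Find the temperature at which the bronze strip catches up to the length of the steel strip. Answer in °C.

Equal length when α₁L₁ΔT − α₂L₂ΔT = L₂ − L₁ = 1.20×10⁻³ m
α₁L₁ = 3.15414×10⁻⁵, α₂L₂ = 2.1042×10⁻⁵ → Δ(αL) = 1.04994×10⁻⁵ m/K
ΔT = 1.20×10⁻³ / 1.04994×10⁻⁵ = 114.292 K, so T = 11.5 + 114.292 = 125.792 °C

T = 125.8 °C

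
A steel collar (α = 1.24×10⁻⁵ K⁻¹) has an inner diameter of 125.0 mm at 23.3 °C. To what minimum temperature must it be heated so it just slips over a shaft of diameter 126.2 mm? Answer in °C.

T = 797 °C

Required Δd = 126.2 − 125.0 = 1.2 mm
Δd = αd₀ΔT ⇒ ΔT = Δd/(αd₀) = 1.2 / (1.24×10⁻⁵ × 125.0) = 774.19 K
T_min = 23.3 + 774.19 = 797.49 °C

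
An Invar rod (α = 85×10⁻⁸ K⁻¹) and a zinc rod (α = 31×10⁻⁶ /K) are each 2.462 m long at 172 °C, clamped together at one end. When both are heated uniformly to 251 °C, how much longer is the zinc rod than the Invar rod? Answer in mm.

ΔT = 79 K
Invar: ΔL = 85×10⁻⁸ × 2.462 m × 79 = 1.6532×10⁻⁴ m = 0.16532 mm
zinc: ΔL = 31×10⁻⁶ × 2.462 m × 79 = 6.0294×10⁻³ m = 6.0294 mm
difference = 6.0294 − 0.16532 = 5.86408 mm

5.86 mm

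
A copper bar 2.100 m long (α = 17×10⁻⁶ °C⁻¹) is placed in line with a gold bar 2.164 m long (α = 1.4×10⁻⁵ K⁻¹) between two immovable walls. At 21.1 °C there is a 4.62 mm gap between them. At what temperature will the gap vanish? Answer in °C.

Gap closes when ΔL₁ + ΔL₂ = 4.62 mm = 4.62×10⁻³ m
(α₁L₁ + α₂L₂)ΔT = g
α₁L₁ + α₂L₂ = 17×10⁻⁶×2.100 + 1.4×10⁻⁵×2.164 = 6.5996×10⁻⁵ m/K
ΔT = 4.62×10⁻³ / 6.5996×10⁻⁵ = 70.004 K
T = 21.1 + 70.004 = 91.104 °C

T = 91.1 °C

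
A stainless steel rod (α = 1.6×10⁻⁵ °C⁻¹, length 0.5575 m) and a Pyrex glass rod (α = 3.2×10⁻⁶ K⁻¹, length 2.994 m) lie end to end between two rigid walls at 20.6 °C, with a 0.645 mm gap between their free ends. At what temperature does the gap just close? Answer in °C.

α₁L₁ = 8.920×10⁻⁶ m/K, α₂L₂ = 9.5808×10⁻⁶ m/K → total 1.85008×10⁻⁵ m/K
ΔT = g/(α₁L₁+α₂L₂) = 6.45×10⁻⁴ / 1.85008×10⁻⁵ = 34.863 K
T = 20.6 + 34.863 = 55.463 °C

T = 55.5 °C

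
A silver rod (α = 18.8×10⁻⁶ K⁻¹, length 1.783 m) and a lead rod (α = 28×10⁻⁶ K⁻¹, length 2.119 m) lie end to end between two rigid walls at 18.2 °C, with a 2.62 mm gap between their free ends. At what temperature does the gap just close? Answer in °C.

T = 46.4 °C

Gap closes when ΔL₁ + ΔL₂ = 2.62 mm = 2.62×10⁻³ m
(α₁L₁ + α₂L₂)ΔT = g
α₁L₁ + α₂L₂ = 18.8×10⁻⁶×1.783 + 28×10⁻⁶×2.119 = 9.28524×10⁻⁵ m/K
ΔT = 2.62×10⁻³ / 9.28524×10⁻⁵ = 28.217 K
T = 18.2 + 28.217 = 46.417 °C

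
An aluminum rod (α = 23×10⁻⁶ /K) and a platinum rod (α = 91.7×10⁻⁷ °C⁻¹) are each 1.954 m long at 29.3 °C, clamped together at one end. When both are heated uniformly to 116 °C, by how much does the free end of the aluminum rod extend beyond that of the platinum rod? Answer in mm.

2.34 mm

ΔT = 86.7 K
aluminum: ΔL = 23×10⁻⁶ × 1.954 m × 86.7 = 3.8965×10⁻³ m = 3.8965 mm
platinum: ΔL = 91.7×10⁻⁷ × 1.954 m × 86.7 = 1.5535×10⁻³ m = 1.5535 mm
difference = 3.8965 − 1.5535 = 2.3430 mm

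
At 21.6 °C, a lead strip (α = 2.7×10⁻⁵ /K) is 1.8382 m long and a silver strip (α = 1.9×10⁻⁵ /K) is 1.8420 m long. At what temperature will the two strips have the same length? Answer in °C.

T = 281.3 °C

Equal length when α₁L₁ΔT − α₂L₂ΔT = L₂ − L₁ = 3.80×10⁻³ m
α₁L₁ = 4.96314×10⁻⁵, α₂L₂ = 3.4998×10⁻⁵ → Δ(αL) = 1.46334×10⁻⁵ m/K
ΔT = 3.80×10⁻³ / 1.46334×10⁻⁵ = 259.680 K, so T = 21.6 + 259.680 = 281.280 °C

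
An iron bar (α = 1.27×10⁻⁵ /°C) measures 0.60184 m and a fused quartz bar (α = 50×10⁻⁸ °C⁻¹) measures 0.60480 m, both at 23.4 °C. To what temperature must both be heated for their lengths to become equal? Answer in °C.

T = 426.6 °C

Equal length when α₁L₁ΔT − α₂L₂ΔT = L₂ − L₁ = 2.96×10⁻³ m
α₁L₁ = 7.643368×10⁻⁶, α₂L₂ = 3.024×10⁻⁷ → Δ(αL) = 7.340968×10⁻⁶ m/K
ΔT = 2.96×10⁻³ / 7.340968×10⁻⁶ = 403.217 K, so T = 23.4 + 403.217 = 426.617 °C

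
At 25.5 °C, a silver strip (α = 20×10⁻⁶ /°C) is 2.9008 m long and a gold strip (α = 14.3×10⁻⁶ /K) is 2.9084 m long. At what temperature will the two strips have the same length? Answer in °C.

L₁(1 + α₁ΔT) = L₂(1 + α₂ΔT) ⇒ ΔT = (L₂ − L₁)/(α₁L₁ − α₂L₂)
L₂ − L₁ = 2.9084 − 2.9008 = 7.60×10⁻³ m
α₁L₁ − α₂L₂ = 20×10⁻⁶×2.9008 − 14.3×10⁻⁶×2.9084 = 1.642588×10⁻⁵ m/K
ΔT = 7.60×10⁻³ / 1.642588×10⁻⁵ = 462.684 K
T = 25.5 + 462.684 = 488.184 °C

T = 488.2 °C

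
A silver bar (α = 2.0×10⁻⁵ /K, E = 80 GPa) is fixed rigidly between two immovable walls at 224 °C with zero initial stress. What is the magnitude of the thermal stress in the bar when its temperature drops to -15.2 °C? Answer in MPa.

Fully constrained: the free strain ε = αΔT is blocked, so σ = Eε = EαΔT.
|ΔT| = 239.2 K
σ = 80.0×10⁹ × 2.0×10⁻⁵ × 239.2 = 3.83×10⁸ Pa

σ = 383 MPa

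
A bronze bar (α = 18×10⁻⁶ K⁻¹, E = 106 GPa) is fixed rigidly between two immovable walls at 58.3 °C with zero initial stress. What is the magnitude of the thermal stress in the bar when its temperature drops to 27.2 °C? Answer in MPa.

σ = 59.3 MPa

Fully constrained: the free strain ε = αΔT is blocked, so σ = Eε = EαΔT.
|ΔT| = 31.1 K
σ = 106×10⁹ × 18×10⁻⁶ × 31.1 = 5.93×10⁷ Pa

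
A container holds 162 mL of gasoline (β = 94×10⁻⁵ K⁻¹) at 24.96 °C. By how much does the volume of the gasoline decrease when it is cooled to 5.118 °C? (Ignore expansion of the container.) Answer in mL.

|ΔT| = |5.118 − 24.96| = 19.842 K
ΔV = βV₀ΔT = (94×10⁻⁵)(162)(19.842) = 3.02 mL

ΔV = 3.02 mL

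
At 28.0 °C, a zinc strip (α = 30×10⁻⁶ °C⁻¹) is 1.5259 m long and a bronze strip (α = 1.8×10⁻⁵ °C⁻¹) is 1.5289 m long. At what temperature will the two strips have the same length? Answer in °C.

T = 192.3 °C

Equal length when α₁L₁ΔT − α₂L₂ΔT = L₂ − L₁ = 3.00×10⁻³ m
α₁L₁ = 4.5777×10⁻⁵, α₂L₂ = 2.75202×10⁻⁵ → Δ(αL) = 1.82568×10⁻⁵ m/K
ΔT = 3.00×10⁻³ / 1.82568×10⁻⁵ = 164.322 K, so T = 28.0 + 164.322 = 192.322 °C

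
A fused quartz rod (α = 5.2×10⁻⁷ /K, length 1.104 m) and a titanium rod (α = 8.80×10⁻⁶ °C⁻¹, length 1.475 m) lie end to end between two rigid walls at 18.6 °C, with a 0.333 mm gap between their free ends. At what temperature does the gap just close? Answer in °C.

α₁L₁ = 5.7408×10⁻⁷ m/K, α₂L₂ = 1.298×10⁻⁵ m/K → total 1.355408×10⁻⁵ m/K
ΔT = g/(α₁L₁+α₂L₂) = 3.33×10⁻⁴ / 1.355408×10⁻⁵ = 24.568 K
T = 18.6 + 24.568 = 43.168 °C

T = 43.2 °C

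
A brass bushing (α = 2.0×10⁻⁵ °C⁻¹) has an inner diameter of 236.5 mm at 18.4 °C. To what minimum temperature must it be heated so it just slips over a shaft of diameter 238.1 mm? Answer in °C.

T = 357 °C

Required Δd = 238.1 − 236.5 = 1.6 mm
Δd = αd₀ΔT ⇒ ΔT = Δd/(αd₀) = 1.6 / (2.0×10⁻⁵ × 236.5) = 338.27 K
T_min = 18.4 + 338.27 = 356.67 °C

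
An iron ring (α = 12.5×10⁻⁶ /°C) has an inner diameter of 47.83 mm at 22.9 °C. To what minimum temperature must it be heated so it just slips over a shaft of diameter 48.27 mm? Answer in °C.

Required Δd = 48.27 − 47.83 = 0.44 mm
Δd = αd₀ΔT ⇒ ΔT = Δd/(αd₀) = 0.44 / (12.5×10⁻⁶ × 47.83) = 735.94 K
T_min = 22.9 + 735.94 = 758.84 °C

T = 759 °C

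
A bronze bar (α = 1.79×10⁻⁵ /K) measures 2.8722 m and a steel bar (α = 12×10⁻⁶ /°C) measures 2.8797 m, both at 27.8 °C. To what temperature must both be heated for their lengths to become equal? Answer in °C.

L₁(1 + α₁ΔT) = L₂(1 + α₂ΔT) ⇒ ΔT = (L₂ − L₁)/(α₁L₁ − α₂L₂)
L₂ − L₁ = 2.8797 − 2.8722 = 7.50×10⁻³ m
α₁L₁ − α₂L₂ = 1.79×10⁻⁵×2.8722 − 12×10⁻⁶×2.8797 = 1.685598×10⁻⁵ m/K
ΔT = 7.50×10⁻³ / 1.685598×10⁻⁵ = 444.946 K
T = 27.8 + 444.946 = 472.746 °C

T = 472.7 °C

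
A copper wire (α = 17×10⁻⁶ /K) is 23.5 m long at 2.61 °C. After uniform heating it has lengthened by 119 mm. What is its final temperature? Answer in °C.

ΔL = αL₀ΔT ⇒ ΔT = ΔL / (αL₀)
ΔT = 119×10⁻³ m / (17×10⁻⁶ × 23.5 m) = 297.87 K
T = 2.61 + 297.87 = 300.48 °C

T = 300 °C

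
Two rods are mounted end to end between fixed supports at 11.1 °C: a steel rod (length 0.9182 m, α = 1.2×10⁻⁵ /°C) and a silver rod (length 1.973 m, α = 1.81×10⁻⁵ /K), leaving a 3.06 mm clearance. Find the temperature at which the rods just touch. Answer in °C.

T = 76.6 °C

α₁L₁ = 1.10184×10⁻⁵ m/K, α₂L₂ = 3.57113×10⁻⁵ m/K → total 4.67297×10⁻⁵ m/K
ΔT = g/(α₁L₁+α₂L₂) = 3.06×10⁻³ / 4.67297×10⁻⁵ = 65.483 K
T = 11.1 + 65.483 = 76.583 °C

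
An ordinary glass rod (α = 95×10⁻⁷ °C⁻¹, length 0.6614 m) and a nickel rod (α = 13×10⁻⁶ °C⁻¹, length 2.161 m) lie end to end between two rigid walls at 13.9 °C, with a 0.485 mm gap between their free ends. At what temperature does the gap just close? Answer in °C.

T = 28.0 °C

Gap closes when ΔL₁ + ΔL₂ = 0.485 mm = 4.85×10⁻⁴ m
(α₁L₁ + α₂L₂)ΔT = g
α₁L₁ + α₂L₂ = 95×10⁻⁷×0.6614 + 13×10⁻⁶×2.161 = 3.43763×10⁻⁵ m/K
ΔT = 4.85×10⁻⁴ / 3.43763×10⁻⁵ = 14.109 K
T = 13.9 + 14.109 = 28.009 °C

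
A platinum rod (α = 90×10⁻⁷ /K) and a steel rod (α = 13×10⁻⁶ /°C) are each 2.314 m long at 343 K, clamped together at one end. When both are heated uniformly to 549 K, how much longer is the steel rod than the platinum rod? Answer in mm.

1.91 mm

ΔT = 206 K
platinum: ΔL = 90×10⁻⁷ × 2.314 m × 206 = 4.2902×10⁻³ m = 4.2902 mm
steel: ΔL = 13×10⁻⁶ × 2.314 m × 206 = 6.1969×10⁻³ m = 6.1969 mm
difference = 6.1969 − 4.2902 = 1.9067 mm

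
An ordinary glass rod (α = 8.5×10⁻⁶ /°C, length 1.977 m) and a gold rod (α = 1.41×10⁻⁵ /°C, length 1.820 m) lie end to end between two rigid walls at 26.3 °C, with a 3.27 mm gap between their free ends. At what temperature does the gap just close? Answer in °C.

T = 103 °C

Gap closes when ΔL₁ + ΔL₂ = 3.27 mm = 3.27×10⁻³ m
(α₁L₁ + α₂L₂)ΔT = g
α₁L₁ + α₂L₂ = 8.5×10⁻⁶×1.977 + 1.41×10⁻⁵×1.820 = 4.24665×10⁻⁵ m/K
ΔT = 3.27×10⁻³ / 4.24665×10⁻⁵ = 77.00 K
T = 26.3 + 77.00 = 103.30 °C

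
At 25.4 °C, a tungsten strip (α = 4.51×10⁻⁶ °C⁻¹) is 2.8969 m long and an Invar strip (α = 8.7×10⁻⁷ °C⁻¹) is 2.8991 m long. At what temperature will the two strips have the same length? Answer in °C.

T = 234.1 °C

Equal length when α₁L₁ΔT − α₂L₂ΔT = L₂ − L₁ = 2.20×10⁻³ m
α₁L₁ = 1.3065019×10⁻⁵, α₂L₂ = 2.522217×10⁻⁶ → Δ(αL) = 1.0542802×10⁻⁵ m/K
ΔT = 2.20×10⁻³ / 1.0542802×10⁻⁵ = 208.673 K, so T = 25.4 + 208.673 = 234.073 °C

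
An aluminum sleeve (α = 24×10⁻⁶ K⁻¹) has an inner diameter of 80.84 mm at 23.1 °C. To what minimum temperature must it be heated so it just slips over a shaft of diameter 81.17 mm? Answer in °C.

Required Δd = 81.17 − 80.84 = 0.33 mm
Δd = αd₀ΔT ⇒ ΔT = Δd/(αd₀) = 0.33 / (24×10⁻⁶ × 80.84) = 170.09 K
T_min = 23.1 + 170.09 = 193.19 °C

T = 193 °C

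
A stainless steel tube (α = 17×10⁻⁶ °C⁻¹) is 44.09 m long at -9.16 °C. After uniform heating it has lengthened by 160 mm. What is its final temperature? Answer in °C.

ΔL = αL₀ΔT ⇒ ΔT = ΔL / (αL₀)
ΔT = 160×10⁻³ m / (17×10⁻⁶ × 44.09 m) = 213.47 K
T = -9.16 + 213.47 = 204.31 °C

T = 204 °C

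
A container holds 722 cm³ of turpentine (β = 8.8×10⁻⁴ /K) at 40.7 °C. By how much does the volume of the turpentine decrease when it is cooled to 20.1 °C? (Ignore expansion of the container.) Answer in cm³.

|ΔT| = |20.1 − 40.7| = 20.6 K
ΔV = βV₀ΔT = (8.8×10⁻⁴)(722)(20.6) = 13.1 cm³

ΔV = 13.1 cm³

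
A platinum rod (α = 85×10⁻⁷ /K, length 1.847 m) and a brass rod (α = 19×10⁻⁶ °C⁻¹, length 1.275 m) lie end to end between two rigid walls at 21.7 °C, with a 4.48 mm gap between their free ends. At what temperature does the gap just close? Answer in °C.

α₁L₁ = 1.56995×10⁻⁵ m/K, α₂L₂ = 2.4225×10⁻⁵ m/K → total 3.99245×10⁻⁵ m/K
ΔT = g/(α₁L₁+α₂L₂) = 4.48×10⁻³ / 3.99245×10⁻⁵ = 112.21 K
T = 21.7 + 112.21 = 133.91 °C

T = 134 °C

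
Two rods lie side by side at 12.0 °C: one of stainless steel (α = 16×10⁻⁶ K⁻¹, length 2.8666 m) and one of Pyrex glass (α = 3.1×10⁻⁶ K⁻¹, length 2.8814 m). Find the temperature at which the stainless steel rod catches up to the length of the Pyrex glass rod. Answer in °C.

Equal length when α₁L₁ΔT − α₂L₂ΔT = L₂ − L₁ = 1.48×10⁻² m
α₁L₁ = 4.58656×10⁻⁵, α₂L₂ = 8.93234×10⁻⁶ → Δ(αL) = 3.693326×10⁻⁵ m/K
ΔT = 1.48×10⁻² / 3.693326×10⁻⁵ = 400.723 K, so T = 12.0 + 400.723 = 412.723 °C

T = 412.7 °C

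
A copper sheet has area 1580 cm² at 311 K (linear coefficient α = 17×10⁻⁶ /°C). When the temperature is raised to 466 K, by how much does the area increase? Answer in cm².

Area coefficient ≈ 2α; |ΔT| = 155 K
ΔA = 2αA₀ΔT = 2(17×10⁻⁶)(1580)(155) = 8.33 cm²

ΔA = 8.33 cm²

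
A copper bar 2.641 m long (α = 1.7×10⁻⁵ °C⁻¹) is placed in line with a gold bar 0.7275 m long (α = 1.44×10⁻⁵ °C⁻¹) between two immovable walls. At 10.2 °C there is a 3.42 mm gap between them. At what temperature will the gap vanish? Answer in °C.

T = 72.0 °C

α₁L₁ = 4.4897×10⁻⁵ m/K, α₂L₂ = 1.0476×10⁻⁵ m/K → total 5.5373×10⁻⁵ m/K
ΔT = g/(α₁L₁+α₂L₂) = 3.42×10⁻³ / 5.5373×10⁻⁵ = 61.763 K
T = 10.2 + 61.763 = 71.963 °C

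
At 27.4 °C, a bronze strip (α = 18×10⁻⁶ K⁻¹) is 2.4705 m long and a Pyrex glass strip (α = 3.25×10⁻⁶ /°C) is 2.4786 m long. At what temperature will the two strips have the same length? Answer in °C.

T = 249.8 °C

Equal length when α₁L₁ΔT − α₂L₂ΔT = L₂ − L₁ = 8.10×10⁻³ m
α₁L₁ = 4.4469×10⁻⁵, α₂L₂ = 8.05545×10⁻⁶ → Δ(αL) = 3.641355×10⁻⁵ m/K
ΔT = 8.10×10⁻³ / 3.641355×10⁻⁵ = 222.445 K, so T = 27.4 + 222.445 = 249.845 °C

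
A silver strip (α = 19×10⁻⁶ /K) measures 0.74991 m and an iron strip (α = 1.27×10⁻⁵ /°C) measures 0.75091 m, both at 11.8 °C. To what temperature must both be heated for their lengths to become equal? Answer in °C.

T = 224.0 °C

Equal length when α₁L₁ΔT − α₂L₂ΔT = L₂ − L₁ = 1.00×10⁻³ m
α₁L₁ = 1.424829×10⁻⁵, α₂L₂ = 9.536557×10⁻⁶ → Δ(αL) = 4.711733×10⁻⁶ m/K
ΔT = 1.00×10⁻³ / 4.711733×10⁻⁶ = 212.236 K, so T = 11.8 + 212.236 = 224.036 °C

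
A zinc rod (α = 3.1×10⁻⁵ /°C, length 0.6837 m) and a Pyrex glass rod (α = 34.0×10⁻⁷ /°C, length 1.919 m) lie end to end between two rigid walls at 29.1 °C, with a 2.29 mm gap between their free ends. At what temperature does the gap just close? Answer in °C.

T = 112 °C

Gap closes when ΔL₁ + ΔL₂ = 2.29 mm = 2.29×10⁻³ m
(α₁L₁ + α₂L₂)ΔT = g
α₁L₁ + α₂L₂ = 3.1×10⁻⁵×0.6837 + 34.0×10⁻⁷×1.919 = 2.77193×10⁻⁵ m/K
ΔT = 2.29×10⁻³ / 2.77193×10⁻⁵ = 82.61 K
T = 29.1 + 82.61 = 111.71 °C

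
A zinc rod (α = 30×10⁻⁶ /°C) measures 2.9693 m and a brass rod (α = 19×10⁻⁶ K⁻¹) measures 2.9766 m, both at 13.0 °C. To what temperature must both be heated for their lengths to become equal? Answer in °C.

T = 237.5 °C

L₁(1 + α₁ΔT) = L₂(1 + α₂ΔT) ⇒ ΔT = (L₂ − L₁)/(α₁L₁ − α₂L₂)
L₂ − L₁ = 2.9766 − 2.9693 = 7.30×10⁻³ m
α₁L₁ − α₂L₂ = 30×10⁻⁶×2.9693 − 19×10⁻⁶×2.9766 = 3.25236×10⁻⁵ m/K
ΔT = 7.30×10⁻³ / 3.25236×10⁻⁵ = 224.452 K
T = 13.0 + 224.452 = 237.452 °C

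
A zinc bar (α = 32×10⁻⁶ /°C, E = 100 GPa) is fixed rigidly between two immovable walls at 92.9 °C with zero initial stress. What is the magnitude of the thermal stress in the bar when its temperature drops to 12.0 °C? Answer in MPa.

σ = 259 MPa

Fully constrained: the free strain ε = αΔT is blocked, so σ = Eε = EαΔT.
|ΔT| = 80.9 K
σ = 100×10⁹ × 32×10⁻⁶ × 80.9 = 2.59×10⁸ Pa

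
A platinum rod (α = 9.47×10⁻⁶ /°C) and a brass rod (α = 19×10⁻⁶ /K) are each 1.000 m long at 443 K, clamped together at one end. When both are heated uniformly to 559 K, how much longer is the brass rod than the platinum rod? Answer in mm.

1.11 mm

ΔT = 116 K
platinum: ΔL = 9.47×10⁻⁶ × 1.000 m × 116 = 1.0985×10⁻³ m = 1.0985 mm
brass: ΔL = 19×10⁻⁶ × 1.000 m × 116 = 2.2040×10⁻³ m = 2.2040 mm
difference = 2.2040 − 1.0985 = 1.1055 mm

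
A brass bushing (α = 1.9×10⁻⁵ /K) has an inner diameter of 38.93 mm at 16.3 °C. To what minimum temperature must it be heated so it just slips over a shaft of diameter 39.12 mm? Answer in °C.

T = 273 °C

Required Δd = 39.12 − 38.93 = 0.19 mm
Δd = αd₀ΔT ⇒ ΔT = Δd/(αd₀) = 0.19 / (1.9×10⁻⁵ × 38.93) = 256.87 K
T_min = 16.3 + 256.87 = 273.17 °C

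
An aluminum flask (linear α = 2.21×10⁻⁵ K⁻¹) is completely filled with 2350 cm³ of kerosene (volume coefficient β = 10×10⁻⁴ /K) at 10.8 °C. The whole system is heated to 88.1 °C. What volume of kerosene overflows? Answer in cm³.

The flask also expands: β_container ≈ 3α = 6.63×10⁻⁵ /K
Net overflow = V₀(β_liq − 3α_cont)ΔT
β − 3α = 1.00×10⁻³ − 6.63×10⁻⁵ = 9.337×10⁻⁴ /K; ΔT = 77.3 K
ΔV = 2350 × 9.337×10⁻⁴ × 77.3 = 170 cm³

170 cm³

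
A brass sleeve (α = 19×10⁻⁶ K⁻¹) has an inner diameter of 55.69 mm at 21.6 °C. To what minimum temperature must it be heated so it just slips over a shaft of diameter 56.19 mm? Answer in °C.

Required Δd = 56.19 − 55.69 = 0.50 mm
Δd = αd₀ΔT ⇒ ΔT = Δd/(αd₀) = 0.50 / (19×10⁻⁶ × 55.69) = 472.54 K
T_min = 21.6 + 472.54 = 494.14 °C

T = 494 °C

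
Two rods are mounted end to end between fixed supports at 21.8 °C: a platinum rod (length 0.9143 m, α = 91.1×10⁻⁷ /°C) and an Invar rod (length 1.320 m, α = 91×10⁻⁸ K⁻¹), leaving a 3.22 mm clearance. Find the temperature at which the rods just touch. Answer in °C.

α₁L₁ = 8.329273×10⁻⁶ m/K, α₂L₂ = 1.2012×10⁻⁶ m/K → total 9.530473×10⁻⁶ m/K
ΔT = g/(α₁L₁+α₂L₂) = 3.22×10⁻³ / 9.530473×10⁻⁶ = 337.86 K
T = 21.8 + 337.86 = 359.66 °C

T = 360 °C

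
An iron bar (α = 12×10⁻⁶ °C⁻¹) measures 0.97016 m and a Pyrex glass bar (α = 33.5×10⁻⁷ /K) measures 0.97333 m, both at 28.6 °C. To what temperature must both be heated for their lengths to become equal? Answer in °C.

T = 406.8 °C

Equal length when α₁L₁ΔT − α₂L₂ΔT = L₂ − L₁ = 3.17×10⁻³ m
α₁L₁ = 1.164192×10⁻⁵, α₂L₂ = 3.2606555×10⁻⁶ → Δ(αL) = 8.3812645×10⁻⁶ m/K
ΔT = 3.17×10⁻³ / 8.3812645×10⁻⁶ = 378.225 K, so T = 28.6 + 378.225 = 406.825 °C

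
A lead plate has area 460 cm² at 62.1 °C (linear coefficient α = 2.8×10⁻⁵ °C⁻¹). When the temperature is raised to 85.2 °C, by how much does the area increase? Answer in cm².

Area coefficient ≈ 2α; |ΔT| = 23.1 K
ΔA = 2αA₀ΔT = 2(2.8×10⁻⁵)(460)(23.1) = 0.595 cm²

ΔA = 0.595 cm²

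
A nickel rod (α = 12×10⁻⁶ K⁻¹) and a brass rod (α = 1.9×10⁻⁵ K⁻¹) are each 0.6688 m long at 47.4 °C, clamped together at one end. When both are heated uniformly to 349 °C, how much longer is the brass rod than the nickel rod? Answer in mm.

ΔT = 301.6 K
nickel: ΔL = 12×10⁻⁶ × 0.6688 m × 301.6 = 2.4205×10⁻³ m = 2.4205 mm
brass: ΔL = 1.9×10⁻⁵ × 0.6688 m × 301.6 = 3.8325×10⁻³ m = 3.8325 mm
difference = 3.8325 − 2.4205 = 1.4120 mm

1.41 mm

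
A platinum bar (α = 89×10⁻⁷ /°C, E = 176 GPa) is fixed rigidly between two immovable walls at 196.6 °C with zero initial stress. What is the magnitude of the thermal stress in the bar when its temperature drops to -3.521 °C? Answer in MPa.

Fully constrained: the free strain ε = αΔT is blocked, so σ = Eε = EαΔT.
|ΔT| = 200.121 K
σ = 176×10⁹ × 89×10⁻⁷ × 200.121 = 3.13×10⁸ Pa

σ = 313 MPa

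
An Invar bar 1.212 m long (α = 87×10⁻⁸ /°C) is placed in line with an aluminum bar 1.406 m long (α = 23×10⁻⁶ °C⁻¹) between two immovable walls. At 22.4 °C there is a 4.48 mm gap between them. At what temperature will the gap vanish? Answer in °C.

T = 157 °C

Gap closes when ΔL₁ + ΔL₂ = 4.48 mm = 4.48×10⁻³ m
(α₁L₁ + α₂L₂)ΔT = g
α₁L₁ + α₂L₂ = 87×10⁻⁸×1.212 + 23×10⁻⁶×1.406 = 3.339244×10⁻⁵ m/K
ΔT = 4.48×10⁻³ / 3.339244×10⁻⁵ = 134.16 K
T = 22.4 + 134.16 = 156.56 °C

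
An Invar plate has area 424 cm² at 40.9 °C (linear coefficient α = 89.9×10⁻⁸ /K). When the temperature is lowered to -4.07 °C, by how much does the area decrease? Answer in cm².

ΔA = 0.0343 cm²

Area coefficient ≈ 2α; |ΔT| = 44.97 K
ΔA = 2αA₀ΔT = 2(89.9×10⁻⁸)(424)(44.97) = 0.0343 cm²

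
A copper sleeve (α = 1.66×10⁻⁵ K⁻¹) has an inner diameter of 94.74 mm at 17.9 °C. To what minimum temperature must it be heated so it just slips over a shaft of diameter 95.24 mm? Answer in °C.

Required Δd = 95.24 − 94.74 = 0.50 mm
Δd = αd₀ΔT ⇒ ΔT = Δd/(αd₀) = 0.50 / (1.66×10⁻⁵ × 94.74) = 317.93 K
T_min = 17.9 + 317.93 = 335.83 °C

T = 336 °C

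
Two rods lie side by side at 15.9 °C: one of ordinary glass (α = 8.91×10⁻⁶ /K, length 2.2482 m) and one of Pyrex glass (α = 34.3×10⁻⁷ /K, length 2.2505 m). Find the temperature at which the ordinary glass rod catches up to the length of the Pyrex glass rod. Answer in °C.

T = 202.7 °C

Equal length when α₁L₁ΔT − α₂L₂ΔT = L₂ − L₁ = 2.30×10⁻³ m
α₁L₁ = 2.0031462×10⁻⁵, α₂L₂ = 7.719215×10⁻⁶ → Δ(αL) = 1.2312247×10⁻⁵ m/K
ΔT = 2.30×10⁻³ / 1.2312247×10⁻⁵ = 186.806 K, so T = 15.9 + 186.806 = 202.706 °C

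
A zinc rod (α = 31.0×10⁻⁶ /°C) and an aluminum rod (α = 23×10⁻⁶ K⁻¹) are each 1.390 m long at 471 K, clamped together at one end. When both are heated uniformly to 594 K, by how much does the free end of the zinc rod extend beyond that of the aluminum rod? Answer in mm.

1.37 mm

ΔT = 123 K
zinc: ΔL = 31.0×10⁻⁶ × 1.390 m × 123 = 5.3001×10⁻³ m = 5.3001 mm
aluminum: ΔL = 23×10⁻⁶ × 1.390 m × 123 = 3.9323×10⁻³ m = 3.9323 mm
difference = 5.3001 − 3.9323 = 1.3678 mm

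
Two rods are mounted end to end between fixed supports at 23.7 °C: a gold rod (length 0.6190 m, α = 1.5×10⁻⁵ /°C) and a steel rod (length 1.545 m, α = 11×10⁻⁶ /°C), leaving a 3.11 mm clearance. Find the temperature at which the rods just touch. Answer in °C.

T = 142 °C

α₁L₁ = 9.285×10⁻⁶ m/K, α₂L₂ = 1.6995×10⁻⁵ m/K → total 2.628×10⁻⁵ m/K
ΔT = g/(α₁L₁+α₂L₂) = 3.11×10⁻³ / 2.628×10⁻⁵ = 118.34 K
T = 23.7 + 118.34 = 142.04 °C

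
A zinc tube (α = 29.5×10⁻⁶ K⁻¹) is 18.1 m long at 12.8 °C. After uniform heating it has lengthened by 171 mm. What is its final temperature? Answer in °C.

ΔL = αL₀ΔT ⇒ ΔT = ΔL / (αL₀)
ΔT = 171×10⁻³ m / (29.5×10⁻⁶ × 18.1 m) = 320.25 K
T = 12.8 + 320.25 = 333.05 °C

T = 333 °C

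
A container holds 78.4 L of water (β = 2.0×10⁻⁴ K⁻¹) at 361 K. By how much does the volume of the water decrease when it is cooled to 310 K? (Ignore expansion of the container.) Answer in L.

ΔV = 0.800 L

|ΔT| = |310 − 361| = 51 K
ΔV = βV₀ΔT = (2.0×10⁻⁴)(78.4)(51) = 0.800 L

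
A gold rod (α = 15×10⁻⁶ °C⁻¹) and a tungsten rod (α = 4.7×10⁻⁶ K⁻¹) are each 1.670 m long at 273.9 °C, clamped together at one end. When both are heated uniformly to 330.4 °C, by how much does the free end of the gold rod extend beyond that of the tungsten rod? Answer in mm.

ΔT = 56.5 K
gold: ΔL = 15×10⁻⁶ × 1.670 m × 56.5 = 1.4153×10⁻³ m = 1.4153 mm
tungsten: ΔL = 4.7×10⁻⁶ × 1.670 m × 56.5 = 4.4347×10⁻⁴ m = 0.44347 mm
difference = 1.4153 − 0.44347 = 0.97183 mm

0.972 mm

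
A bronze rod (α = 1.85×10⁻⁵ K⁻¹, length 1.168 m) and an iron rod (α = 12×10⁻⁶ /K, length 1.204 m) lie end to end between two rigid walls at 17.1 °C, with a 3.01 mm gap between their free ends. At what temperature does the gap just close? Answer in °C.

T = 101 °C

α₁L₁ = 2.1608×10⁻⁵ m/K, α₂L₂ = 1.4448×10⁻⁵ m/K → total 3.6056×10⁻⁵ m/K
ΔT = g/(α₁L₁+α₂L₂) = 3.01×10⁻³ / 3.6056×10⁻⁵ = 83.48 K
T = 17.1 + 83.48 = 100.58 °C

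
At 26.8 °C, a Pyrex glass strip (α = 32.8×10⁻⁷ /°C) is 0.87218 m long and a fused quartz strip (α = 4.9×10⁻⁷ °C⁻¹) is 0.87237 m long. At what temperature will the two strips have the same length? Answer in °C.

Equal length when α₁L₁ΔT − α₂L₂ΔT = L₂ − L₁ = 1.90×10⁻⁴ m
α₁L₁ = 2.8607504×10⁻⁶, α₂L₂ = 4.274613×10⁻⁷ → Δ(αL) = 2.4332891×10⁻⁶ m/K
ΔT = 1.90×10⁻⁴ / 2.4332891×10⁻⁶ = 78.084 K, so T = 26.8 + 78.084 = 104.884 °C

T = 104.9 °C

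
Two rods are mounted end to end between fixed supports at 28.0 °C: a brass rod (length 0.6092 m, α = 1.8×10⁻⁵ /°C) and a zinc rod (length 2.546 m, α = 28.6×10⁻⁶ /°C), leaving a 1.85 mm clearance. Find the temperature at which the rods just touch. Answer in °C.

Gap closes when ΔL₁ + ΔL₂ = 1.85 mm = 1.85×10⁻³ m
(α₁L₁ + α₂L₂)ΔT = g
α₁L₁ + α₂L₂ = 1.8×10⁻⁵×0.6092 + 28.6×10⁻⁶×2.546 = 8.37812×10⁻⁵ m/K
ΔT = 1.85×10⁻³ / 8.37812×10⁻⁵ = 22.081 K
T = 28.0 + 22.081 = 50.081 °C

T = 50.1 °C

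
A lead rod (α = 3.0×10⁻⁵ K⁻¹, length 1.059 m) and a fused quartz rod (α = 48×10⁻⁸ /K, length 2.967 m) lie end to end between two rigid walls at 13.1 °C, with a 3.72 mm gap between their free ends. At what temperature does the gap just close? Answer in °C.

α₁L₁ = 3.177×10⁻⁵ m/K, α₂L₂ = 1.42416×10⁻⁶ m/K → total 3.319416×10⁻⁵ m/K
ΔT = g/(α₁L₁+α₂L₂) = 3.72×10⁻³ / 3.319416×10⁻⁵ = 112.07 K
T = 13.1 + 112.07 = 125.17 °C

T = 125 °C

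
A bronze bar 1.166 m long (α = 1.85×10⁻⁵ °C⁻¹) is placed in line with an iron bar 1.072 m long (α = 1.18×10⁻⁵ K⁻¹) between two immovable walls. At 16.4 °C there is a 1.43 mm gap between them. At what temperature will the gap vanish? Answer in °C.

Gap closes when ΔL₁ + ΔL₂ = 1.43 mm = 1.43×10⁻³ m
(α₁L₁ + α₂L₂)ΔT = g
α₁L₁ + α₂L₂ = 1.85×10⁻⁵×1.166 + 1.18×10⁻⁵×1.072 = 3.42206×10⁻⁵ m/K
ΔT = 1.43×10⁻³ / 3.42206×10⁻⁵ = 41.788 K
T = 16.4 + 41.788 = 58.188 °C

T = 58.2 °C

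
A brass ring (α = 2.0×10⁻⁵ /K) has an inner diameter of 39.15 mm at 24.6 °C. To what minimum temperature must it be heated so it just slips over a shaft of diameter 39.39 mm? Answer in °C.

Required Δd = 39.39 − 39.15 = 0.24 mm
Δd = αd₀ΔT ⇒ ΔT = Δd/(αd₀) = 0.24 / (2.0×10⁻⁵ × 39.15) = 306.51 K
T_min = 24.6 + 306.51 = 331.11 °C

T = 331 °C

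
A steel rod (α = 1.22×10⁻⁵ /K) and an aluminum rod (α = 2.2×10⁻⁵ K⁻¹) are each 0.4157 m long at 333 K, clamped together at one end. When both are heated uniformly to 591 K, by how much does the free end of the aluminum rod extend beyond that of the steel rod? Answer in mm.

ΔT = 258 K
steel: ΔL = 1.22×10⁻⁵ × 0.4157 m × 258 = 1.3085×10⁻³ m = 1.3085 mm
aluminum: ΔL = 2.2×10⁻⁵ × 0.4157 m × 258 = 2.3595×10⁻³ m = 2.3595 mm
difference = 2.3595 − 1.3085 = 1.0510 mm

1.05 mm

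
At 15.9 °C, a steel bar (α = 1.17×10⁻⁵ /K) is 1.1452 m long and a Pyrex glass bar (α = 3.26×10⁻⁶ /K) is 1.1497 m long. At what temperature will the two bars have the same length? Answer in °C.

Equal length when α₁L₁ΔT − α₂L₂ΔT = L₂ − L₁ = 4.50×10⁻³ m
α₁L₁ = 1.339884×10⁻⁵, α₂L₂ = 3.748022×10⁻⁶ → Δ(αL) = 9.650818×10⁻⁶ m/K
ΔT = 4.50×10⁻³ / 9.650818×10⁻⁶ = 466.282 K, so T = 15.9 + 466.282 = 482.182 °C

T = 482.2 °C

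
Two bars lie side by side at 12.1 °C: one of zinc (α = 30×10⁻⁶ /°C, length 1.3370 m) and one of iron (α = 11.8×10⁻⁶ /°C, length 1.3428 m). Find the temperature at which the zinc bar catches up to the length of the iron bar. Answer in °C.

L₁(1 + α₁ΔT) = L₂(1 + α₂ΔT) ⇒ ΔT = (L₂ − L₁)/(α₁L₁ − α₂L₂)
L₂ − L₁ = 1.3428 − 1.3370 = 5.80×10⁻³ m
α₁L₁ − α₂L₂ = 30×10⁻⁶×1.3370 − 11.8×10⁻⁶×1.3428 = 2.426496×10⁻⁵ m/K
ΔT = 5.80×10⁻³ / 2.426496×10⁻⁵ = 239.028 K
T = 12.1 + 239.028 = 251.128 °C

T = 251.1 °C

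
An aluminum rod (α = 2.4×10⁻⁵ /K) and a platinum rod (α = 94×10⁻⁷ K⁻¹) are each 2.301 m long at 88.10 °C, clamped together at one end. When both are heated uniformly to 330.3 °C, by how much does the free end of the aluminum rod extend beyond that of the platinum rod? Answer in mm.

8.14 mm

ΔT = 242.20 K
aluminum: ΔL = 2.4×10⁻⁵ × 2.301 m × 242.20 = 1.3375×10⁻² m = 13.375 mm
platinum: ΔL = 94×10⁻⁷ × 2.301 m × 242.20 = 5.2386×10⁻³ m = 5.2386 mm
difference = 13.375 − 5.2386 = 8.1364 mm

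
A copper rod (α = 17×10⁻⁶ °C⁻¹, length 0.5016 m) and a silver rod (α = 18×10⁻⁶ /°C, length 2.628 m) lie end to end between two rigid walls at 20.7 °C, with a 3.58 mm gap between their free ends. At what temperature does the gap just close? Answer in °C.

α₁L₁ = 8.5272×10⁻⁶ m/K, α₂L₂ = 4.7304×10⁻⁵ m/K → total 5.58312×10⁻⁵ m/K
ΔT = g/(α₁L₁+α₂L₂) = 3.58×10⁻³ / 5.58312×10⁻⁵ = 64.122 K
T = 20.7 + 64.122 = 84.822 °C

T = 84.8 °C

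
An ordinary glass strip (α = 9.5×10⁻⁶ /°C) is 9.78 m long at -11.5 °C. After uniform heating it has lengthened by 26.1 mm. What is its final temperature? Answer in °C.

ΔL = αL₀ΔT ⇒ ΔT = ΔL / (αL₀)
ΔT = 26.1×10⁻³ m / (9.5×10⁻⁶ × 9.78 m) = 280.92 K
T = -11.5 + 280.92 = 269.42 °C

T = 269 °C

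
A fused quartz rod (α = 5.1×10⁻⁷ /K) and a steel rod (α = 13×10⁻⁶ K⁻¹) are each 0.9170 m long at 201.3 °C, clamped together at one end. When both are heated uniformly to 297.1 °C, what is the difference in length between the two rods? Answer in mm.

1.10 mm

ΔT = 95.8 K
fused quartz: ΔL = 5.1×10⁻⁷ × 0.9170 m × 95.8 = 4.4803×10⁻⁵ m = 0.044803 mm
steel: ΔL = 13×10⁻⁶ × 0.9170 m × 95.8 = 1.1420×10⁻³ m = 1.1420 mm
difference = 1.1420 − 0.044803 = 1.097197 mm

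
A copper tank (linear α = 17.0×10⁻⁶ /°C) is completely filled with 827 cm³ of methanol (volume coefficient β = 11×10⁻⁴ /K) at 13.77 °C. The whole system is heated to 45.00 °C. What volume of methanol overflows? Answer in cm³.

The tank also expands: β_container ≈ 3α = 5.1×10⁻⁵ /K
Net overflow = V₀(β_liq − 3α_cont)ΔT
β − 3α = 1.10×10⁻³ − 5.1×10⁻⁵ = 1.049×10⁻³ /K; ΔT = 31.23 K
ΔV = 827 × 1.049×10⁻³ × 31.23 = 27.1 cm³

27.1 cm³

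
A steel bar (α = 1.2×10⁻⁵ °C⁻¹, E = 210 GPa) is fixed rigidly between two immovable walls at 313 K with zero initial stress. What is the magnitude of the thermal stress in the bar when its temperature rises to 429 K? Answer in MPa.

Fully constrained: the free strain ε = αΔT is blocked, so σ = Eε = EαΔT.
|ΔT| = 116 K
σ = 210×10⁹ × 1.2×10⁻⁵ × 116 = 2.92×10⁸ Pa

σ = 292 MPa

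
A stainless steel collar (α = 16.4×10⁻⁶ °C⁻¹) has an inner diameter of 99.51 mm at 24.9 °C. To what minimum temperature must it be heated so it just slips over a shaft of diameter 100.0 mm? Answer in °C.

Required Δd = 100.0 − 99.51 = 0.49 mm
Δd = αd₀ΔT ⇒ ΔT = Δd/(αd₀) = 0.49 / (16.4×10⁻⁶ × 99.51) = 300.25 K
T_min = 24.9 + 300.25 = 325.15 °C

T = 325 °C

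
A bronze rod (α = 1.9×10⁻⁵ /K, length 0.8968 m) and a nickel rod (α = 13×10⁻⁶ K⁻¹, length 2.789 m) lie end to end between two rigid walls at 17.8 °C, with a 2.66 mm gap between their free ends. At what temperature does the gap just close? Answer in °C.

Gap closes when ΔL₁ + ΔL₂ = 2.66 mm = 2.66×10⁻³ m
(α₁L₁ + α₂L₂)ΔT = g
α₁L₁ + α₂L₂ = 1.9×10⁻⁵×0.8968 + 13×10⁻⁶×2.789 = 5.32962×10⁻⁵ m/K
ΔT = 2.66×10⁻³ / 5.32962×10⁻⁵ = 49.910 K
T = 17.8 + 49.910 = 67.710 °C

T = 67.7 °C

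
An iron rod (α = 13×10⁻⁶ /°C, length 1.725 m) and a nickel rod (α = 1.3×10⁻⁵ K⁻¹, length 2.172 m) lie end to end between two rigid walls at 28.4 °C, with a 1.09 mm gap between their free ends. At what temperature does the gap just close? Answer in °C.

T = 49.9 °C

α₁L₁ = 2.2425×10⁻⁵ m/K, α₂L₂ = 2.8236×10⁻⁵ m/K → total 5.0661×10⁻⁵ m/K
ΔT = g/(α₁L₁+α₂L₂) = 1.09×10⁻³ / 5.0661×10⁻⁵ = 21.516 K
T = 28.4 + 21.516 = 49.916 °C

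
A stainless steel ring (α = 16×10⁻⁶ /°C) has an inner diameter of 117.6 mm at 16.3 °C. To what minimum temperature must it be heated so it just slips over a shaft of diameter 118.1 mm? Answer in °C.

Required Δd = 118.1 − 117.6 = 0.5 mm
Δd = αd₀ΔT ⇒ ΔT = Δd/(αd₀) = 0.5 / (16×10⁻⁶ × 117.6) = 265.73 K
T_min = 16.3 + 265.73 = 282.03 °C

T = 282 °C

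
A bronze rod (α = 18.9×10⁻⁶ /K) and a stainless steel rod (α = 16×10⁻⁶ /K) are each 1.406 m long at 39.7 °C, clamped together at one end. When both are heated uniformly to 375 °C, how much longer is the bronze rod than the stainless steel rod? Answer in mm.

1.37 mm

ΔT = 335.3 K
bronze: ΔL = 18.9×10⁻⁶ × 1.406 m × 335.3 = 8.9101×10⁻³ m = 8.9101 mm
stainless steel: ΔL = 16×10⁻⁶ × 1.406 m × 335.3 = 7.5429×10⁻³ m = 7.5429 mm
difference = 8.9101 − 7.5429 = 1.3672 mm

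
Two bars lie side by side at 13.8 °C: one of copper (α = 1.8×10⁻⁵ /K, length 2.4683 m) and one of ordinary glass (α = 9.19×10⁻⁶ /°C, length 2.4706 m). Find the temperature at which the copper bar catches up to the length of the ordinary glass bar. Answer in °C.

Equal length when α₁L₁ΔT − α₂L₂ΔT = L₂ − L₁ = 2.30×10⁻³ m
α₁L₁ = 4.44294×10⁻⁵, α₂L₂ = 2.2704814×10⁻⁵ → Δ(αL) = 2.1724586×10⁻⁵ m/K
ΔT = 2.30×10⁻³ / 2.1724586×10⁻⁵ = 105.871 K, so T = 13.8 + 105.871 = 119.671 °C

T = 119.7 °C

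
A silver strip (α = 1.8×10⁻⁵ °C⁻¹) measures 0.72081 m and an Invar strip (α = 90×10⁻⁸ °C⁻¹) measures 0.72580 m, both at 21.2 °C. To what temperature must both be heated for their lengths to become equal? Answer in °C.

L₁(1 + α₁ΔT) = L₂(1 + α₂ΔT) ⇒ ΔT = (L₂ − L₁)/(α₁L₁ − α₂L₂)
L₂ − L₁ = 0.72580 − 0.72081 = 4.99×10⁻³ m
α₁L₁ − α₂L₂ = 1.8×10⁻⁵×0.72081 − 90×10⁻⁸×0.72580 = 1.232136×10⁻⁵ m/K
ΔT = 4.99×10⁻³ / 1.232136×10⁻⁵ = 404.988 K
T = 21.2 + 404.988 = 426.188 °C

T = 426.2 °C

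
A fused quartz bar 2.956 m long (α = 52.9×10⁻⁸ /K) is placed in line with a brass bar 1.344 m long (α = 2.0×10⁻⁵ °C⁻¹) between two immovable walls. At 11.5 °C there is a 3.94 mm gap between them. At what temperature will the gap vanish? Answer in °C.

T = 150 °C

Gap closes when ΔL₁ + ΔL₂ = 3.94 mm = 3.94×10⁻³ m
(α₁L₁ + α₂L₂)ΔT = g
α₁L₁ + α₂L₂ = 52.9×10⁻⁸×2.956 + 2.0×10⁻⁵×1.344 = 2.8443724×10⁻⁵ m/K
ΔT = 3.94×10⁻³ / 2.8443724×10⁻⁵ = 138.52 K
T = 11.5 + 138.52 = 150.02 °C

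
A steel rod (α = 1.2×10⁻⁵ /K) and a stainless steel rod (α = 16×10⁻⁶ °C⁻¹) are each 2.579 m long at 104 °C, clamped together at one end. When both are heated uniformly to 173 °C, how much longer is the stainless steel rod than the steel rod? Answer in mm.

ΔT = 69 K
steel: ΔL = 1.2×10⁻⁵ × 2.579 m × 69 = 2.1354×10⁻³ m = 2.1354 mm
stainless steel: ΔL = 16×10⁻⁶ × 2.579 m × 69 = 2.8472×10⁻³ m = 2.8472 mm
difference = 2.8472 − 2.1354 = 0.7118 mm

0.712 mm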